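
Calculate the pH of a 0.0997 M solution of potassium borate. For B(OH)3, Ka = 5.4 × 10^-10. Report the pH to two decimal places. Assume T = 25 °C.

pH = 11.13

B(OH)4- is the conjugate base of the weak acid B(OH)3.
Kb = Kw/Ka = 1.0×10^-14 / 5.4 × 10^-10 = 1.85 × 10^-5
Let x = [OH-] at equilibrium. Kb = x²/(0.0997 − x).
Since Kb ≪ C₀, x ≈ √(Kb·C₀) = 1.36 × 10^-3 M.
Check: 1.4% ionized — well under 5%, approximation valid.
pOH = 2.87, so pH = 14.00 − pOH = 11.13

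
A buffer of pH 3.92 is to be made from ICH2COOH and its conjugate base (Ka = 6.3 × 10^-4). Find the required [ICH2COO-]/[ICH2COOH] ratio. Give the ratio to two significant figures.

ratio = 5.2

pKa = -log(6.3 × 10^-4) = 3.201
pH = pKa + log(r) ⇒ log(r) = 3.92 − 3.201 = +0.719
r = [ICH2COO-]/[ICH2COOH] = 10^(+0.719) = 5.24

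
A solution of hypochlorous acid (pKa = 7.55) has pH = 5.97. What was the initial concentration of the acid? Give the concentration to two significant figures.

C₀ = 4.2 × 10^-5 M

[H+] = 10^(-5.97) = 1.07 × 10^-6 M = x
Ka = 10^(−7.55) = 2.82 × 10^-8
Ka = x²/(C₀ − x) ⇒ C₀ = x + x²/Ka
C₀ = 1.07 × 10^-6 + (1.07 × 10^-6)²/(2.82 × 10^-8) = 4.17 × 10^-5 M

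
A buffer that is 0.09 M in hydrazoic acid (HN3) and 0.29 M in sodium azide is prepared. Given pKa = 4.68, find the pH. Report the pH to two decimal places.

Henderson–Hasselbalch: pH = pKa + log([N3-]/[HN3]) = 4.68 + log(0.29/0.09)
pH = 4.68 + (+0.508) = 5.19

pH = 5.19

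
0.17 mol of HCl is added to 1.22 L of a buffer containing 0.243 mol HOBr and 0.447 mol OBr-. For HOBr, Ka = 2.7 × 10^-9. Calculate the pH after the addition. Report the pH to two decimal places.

pH = 8.40

After neutralization: n(HOBr) = 0.413 mol, n(OBr-) = 0.277 mol.
pKa = −log(2.7 × 10^-9) = 8.569
pH = pKa + log(n_OBr-/n_HOBr) = 8.569 + log(0.277/0.413) = 8.569 + (-0.173)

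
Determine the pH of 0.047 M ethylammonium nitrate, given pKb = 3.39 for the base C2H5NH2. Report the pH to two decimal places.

pH = 5.97

C2H5NH3+ is the conjugate acid of the weak base C2H5NH2.
Kb = 10^(−3.39) = 4.07 × 10^-4
Ka = Kw/Kb = 1.0×10^-14 / 4.07 × 10^-4 = 2.46 × 10^-11
Ka = [H+]²/(0.047 − [H+]) = 2.46 × 10^-11
Neglecting [H+] in the denominator: [H+] = √(2.46 × 10^-11 × 0.047) = 1.08 × 10^-6 M
([H+]/C₀ = 0.0023% < 5%, so the approximation holds.)
pH = −log(1.08 × 10^-6) = 5.97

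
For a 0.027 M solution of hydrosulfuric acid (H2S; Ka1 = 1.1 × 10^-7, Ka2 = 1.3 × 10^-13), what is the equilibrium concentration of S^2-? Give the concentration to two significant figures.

1.3 × 10^-13 M

First ionization gives [H+] ≈ [HS-] = 5.45 × 10^-5 M.
Second step: Ka2 = [H+][S^2-]/[HS-] ≈ [S^2-] (since [H+] ≈ [HS-]).
So [S^2-] ≈ Ka2.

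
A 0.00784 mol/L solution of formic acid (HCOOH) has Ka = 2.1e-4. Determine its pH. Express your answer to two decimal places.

HCOOH ⇌ HCOO- + H+
From the ICE table, Ka = x²/(0.00784 − x) = 2.1 × 10^-4.
The 5% rule fails; solving x² + Ka·x − Ka·C₀ = 0 exactly:
x = (−Ka + √(Ka² + 4·Ka·C₀))/2 = 1.18 × 10^-3 M
pH = −log[H+] = −log(1.18 × 10^-3) = 2.93

pH = 2.93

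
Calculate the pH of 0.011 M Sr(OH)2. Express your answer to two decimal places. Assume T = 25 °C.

Sr(OH)2 is a strong base (each formula unit releases 2 OH-); [OH-] = 0.022 M.
pOH = -log(0.022) = 1.66
pH = 14.00 - 1.66 = 12.34

pH = 12.34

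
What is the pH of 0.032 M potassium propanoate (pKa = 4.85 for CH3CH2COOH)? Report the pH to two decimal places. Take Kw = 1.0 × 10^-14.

pH = 8.68

CH3CH2COO- is the conjugate base of the weak acid CH3CH2COOH.
Ka = 10^(−4.85) = 1.41 × 10^-5
Kb = Kw/Ka = 1.0×10^-14 / 1.41 × 10^-5 = 7.09 × 10^-10
From the ICE table, Kb = [OH-]²/(0.032 − [OH-]) = 7.09 × 10^-10.
Since Kb ≪ C₀, [OH-] ≈ √(Kb·C₀) = 4.76 × 10^-6 M.
pOH = −log(4.76 × 10^-6) = 5.32; pH = 14.00 − 5.32 = 8.68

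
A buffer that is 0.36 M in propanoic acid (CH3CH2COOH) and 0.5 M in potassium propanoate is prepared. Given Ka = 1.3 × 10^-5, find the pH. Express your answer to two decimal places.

pKa = −log(1.3 × 10^-5) = 4.886
Henderson–Hasselbalch: pH = pKa + log([CH3CH2COO-]/[CH3CH2COOH]) = 4.886 + log(0.5/0.36)
pH = 4.886 + (+0.143) = 5.03

pH = 5.03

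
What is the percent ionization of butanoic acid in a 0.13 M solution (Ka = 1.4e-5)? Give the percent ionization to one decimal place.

CH3(CH2)2COOH ⇌ CH3(CH2)2COO- + H+; let x = [H+] at equilibrium.
x ≈ √(Ka·C₀) = √(1.4 × 10^-5 × 0.13) = 1.35 × 10^-3 M
% ionization = x/C₀ × 100% = 1.35 × 10^-3/0.13 × 100% = 1.0%

1.0%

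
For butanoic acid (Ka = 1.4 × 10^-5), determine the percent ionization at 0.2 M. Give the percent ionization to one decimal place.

CH3(CH2)2COOH ⇌ CH3(CH2)2COO- + H+; let x = [H+] at equilibrium.
x ≈ √(Ka·C₀) = √(1.4 × 10^-5 × 0.2) = 1.67 × 10^-3 M
% ionization = x/C₀ × 100% = 1.67 × 10^-3/0.2 × 100% = 0.8%

0.8%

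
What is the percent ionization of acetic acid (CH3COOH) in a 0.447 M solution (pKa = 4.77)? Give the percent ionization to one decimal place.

CH3COOH ⇌ CH3COO- + H+; let x = [H+] at equilibrium.
Ka = 10^(−4.77) = 1.70 × 10^-5
x ≈ √(Ka·C₀) = √(1.70 × 10^-5 × 0.447) = 2.76 × 10^-3 M
Fraction ionized = 2.76 × 10^-3 / 0.447 = 0.0062 → 0.6%

0.6%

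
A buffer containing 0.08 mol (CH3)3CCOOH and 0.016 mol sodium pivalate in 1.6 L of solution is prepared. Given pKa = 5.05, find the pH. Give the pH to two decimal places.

pH = pKa + log([A⁻]/[HA]) = 5.05 + log(0.016/0.08)
pH = 5.05 + (-0.699) = 4.35

pH = 4.35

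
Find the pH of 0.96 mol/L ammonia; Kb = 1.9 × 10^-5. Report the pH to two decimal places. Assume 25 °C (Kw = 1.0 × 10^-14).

NH3 + H2O ⇌ NH4+ + OH-
Kb = [OH-]²/(0.96 − [OH-]) = 1.9 × 10^-5
Since Kb ≪ C₀, [OH-] ≈ √(Kb·C₀) = 4.27 × 10^-3 M.
([OH-]/C₀ = 0.44% < 5%, so the approximation holds.)
pOH = −log(4.27 × 10^-3) = 2.37; pH = 14.00 − 2.37 = 11.63

pH = 11.63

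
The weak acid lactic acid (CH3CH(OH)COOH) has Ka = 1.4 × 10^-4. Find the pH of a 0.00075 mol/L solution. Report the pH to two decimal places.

CH3CH(OH)COOH ⇌ CH3CH(OH)COO- + H+
Ka = x²/(0.00075 − x) = 1.4 × 10^-4
The 5% rule fails; solving x² + Ka·x − Ka·C₀ = 0 exactly:
x = (−Ka + √(Ka² + 4·Ka·C₀))/2 = 2.62 × 10^-4 M
pH = −log(2.62 × 10^-4) = 3.58

pH = 3.58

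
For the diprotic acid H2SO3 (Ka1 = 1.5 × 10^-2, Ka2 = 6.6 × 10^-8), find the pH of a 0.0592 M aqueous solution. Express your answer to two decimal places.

Since Ka1 ≫ Ka2, the first ionization dominates [H+].
Ka1 = x²/(0.0592 − x) = 1.5 × 10^-2
Solving the quadratic: x = (−Ka1 + √(Ka1² + 4·Ka1·C₀))/2 = 2.32 × 10^-2 M
pH = −log(2.32 × 10^-2) = 1.63

pH = 1.63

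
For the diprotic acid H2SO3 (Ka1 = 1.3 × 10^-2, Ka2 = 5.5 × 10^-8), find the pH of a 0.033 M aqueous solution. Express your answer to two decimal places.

pH = 1.82

Ka1 ≫ Ka2, so treat the first dissociation as the only significant source of H+.
Ka1 = x²/(0.033 − x) = 1.3 × 10^-2
Solving the quadratic: x = (−Ka1 + √(Ka1² + 4·Ka1·C₀))/2 = 1.52 × 10^-2 M
pH = −log(1.52 × 10^-2) = 1.82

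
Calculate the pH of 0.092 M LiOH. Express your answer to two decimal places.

LiOH is a strong base; [OH-] = 0.092 M.
pOH = -log(0.092) = 1.04
pH = 14.00 - 1.04 = 12.96

pH = 12.96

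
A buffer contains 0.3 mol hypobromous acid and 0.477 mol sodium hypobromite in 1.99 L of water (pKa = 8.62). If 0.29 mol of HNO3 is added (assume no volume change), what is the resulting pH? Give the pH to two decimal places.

pH = 8.12

After neutralization: n(HOBr) = 0.59 mol, n(OBr-) = 0.187 mol.
Henderson–Hasselbalch with mole ratio 0.187/0.59: pH = 8.62 + (-0.499)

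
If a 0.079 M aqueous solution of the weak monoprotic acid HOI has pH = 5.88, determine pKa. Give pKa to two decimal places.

pKa = 10.66

[H+] = 10^(-5.88) = 1.32 × 10^-6 M
At equilibrium [HA] = 0.079 − 1.32 × 10^-6 = 7.90 × 10^-2 M
Ka = [H+][A-]/[HA] = (1.32 × 10^-6)² / 7.90 × 10^-2 = 2.21 × 10^-11
pKa = -log(2.21 × 10^-11) = 10.66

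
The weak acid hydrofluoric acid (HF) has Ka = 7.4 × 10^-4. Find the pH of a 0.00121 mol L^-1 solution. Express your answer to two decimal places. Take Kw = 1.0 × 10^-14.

HF ⇌ F- + H+
From the ICE table, Ka = [H+]²/(0.00121 − [H+]) = 7.4 × 10^-4.
Here C₀/Ka ≈ 1.64, so the small-[H+] approximation fails. Use the quadratic:
[H+] = [−0.00074 + √(0.00074² + 3.58e-06)]/2 = 6.46 × 10^-4 M
pH = −log(6.46 × 10^-4) = 3.19

pH = 3.19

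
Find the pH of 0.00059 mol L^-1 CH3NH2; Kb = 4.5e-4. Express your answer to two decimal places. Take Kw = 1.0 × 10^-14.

CH3NH2 + H2O ⇌ CH3NH3+ + OH-
Let x = [OH-] at equilibrium. Kb = x²/(0.00059 − x).
Here C₀/Kb ≈ 1.31, so the small-x approximation fails. Use the quadratic:
x = [−0.00045 + √(0.00045² + 1.06e-06)]/2 = 3.37 × 10^-4 M
pOH = −log(3.37 × 10^-4) = 3.47; pH = 14.00 − 3.47 = 10.53

pH = 10.53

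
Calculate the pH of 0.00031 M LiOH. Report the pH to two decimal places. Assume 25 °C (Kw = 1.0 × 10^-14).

pH = 10.49

LiOH is a strong base; [OH-] = 0.00031 M.
pOH = -log(0.00031) = 3.51
pH = 14.00 - 3.51 = 10.49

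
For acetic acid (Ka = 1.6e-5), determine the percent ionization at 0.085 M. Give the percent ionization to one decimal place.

CH3COOH ⇌ CH3COO- + H+; let x = [H+] at equilibrium.
x ≈ √(Ka·C₀) = √(1.6 × 10^-5 × 0.085) = 1.17 × 10^-3 M
Fraction ionized = 1.17 × 10^-3 / 0.085 = 0.0138 → 1.4%

1.4%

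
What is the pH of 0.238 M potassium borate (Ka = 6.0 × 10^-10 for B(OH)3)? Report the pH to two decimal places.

B(OH)4- is the conjugate base of the weak acid B(OH)3.
Kb = Kw/Ka = 1.0×10^-14 / 6.0 × 10^-10 = 1.67 × 10^-5
Kb = x²/(0.238 − x) = 1.67 × 10^-5
Neglecting x in the denominator: x = √(1.67 × 10^-5 × 0.238) = 1.99 × 10^-3 M
pOH = 2.70, so pH = 14.00 − pOH = 11.30

pH = 11.30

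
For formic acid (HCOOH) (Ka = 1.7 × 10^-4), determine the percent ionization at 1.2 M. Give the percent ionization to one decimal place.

HCOOH ⇌ HCOO- + H+; let x = [H+] at equilibrium.
x ≈ √(Ka·C₀) = √(1.7 × 10^-4 × 1.2) = 1.43 × 10^-2 M
Fraction ionized = 1.43 × 10^-2 / 1.2 = 0.0119 → 1.2%

1.2%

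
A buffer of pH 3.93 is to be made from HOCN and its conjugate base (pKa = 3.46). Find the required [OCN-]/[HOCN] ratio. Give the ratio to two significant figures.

pH = pKa + log(r) ⇒ log(r) = 3.93 − 3.46 = +0.47
r = [OCN-]/[HOCN] = 10^(+0.47) = 2.95

ratio = 3.0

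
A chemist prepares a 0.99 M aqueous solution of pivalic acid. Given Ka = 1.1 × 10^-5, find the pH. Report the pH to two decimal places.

(CH3)3CCOOH ⇌ (CH3)3CCOO- + H+
Let x = [H+] at equilibrium. Ka = x²/(0.99 − x).
Assume x ≪ 0.99: x ≈ √(1.1 × 10^-5 × 0.99) = 3.30 × 10^-3 M
pH = −log[H+] = −log(3.30 × 10^-3) = 2.48

pH = 2.48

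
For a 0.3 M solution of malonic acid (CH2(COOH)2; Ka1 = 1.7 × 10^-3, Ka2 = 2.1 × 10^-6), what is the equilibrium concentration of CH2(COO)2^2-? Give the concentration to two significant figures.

2.1 × 10^-6 M

First ionization gives [H+] ≈ [CH2(COOH)COO-] = 2.17 × 10^-2 M.
Second step: Ka2 = [H+][CH2(COO)2^2-]/[CH2(COOH)COO-] ≈ [CH2(COO)2^2-] (since [H+] ≈ [CH2(COOH)COO-]).
So [CH2(COO)2^2-] ≈ Ka2.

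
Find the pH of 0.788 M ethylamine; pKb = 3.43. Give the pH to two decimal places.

pH = 12.23

C2H5NH2 + H2O ⇌ C2H5NH3+ + OH-
Kb = 10^(−3.43) = 3.72 × 10^-4
Kb = [OH-]²/(0.788 − [OH-]) = 3.72 × 10^-4
Assume [OH-] ≪ 0.788: [OH-] ≈ √(3.72 × 10^-4 × 0.788) = 1.71 × 10^-2 M
([OH-]/C₀ = 2.2% < 5%, so the approximation holds.)
pOH = 1.77, so pH = 14.00 − pOH = 12.23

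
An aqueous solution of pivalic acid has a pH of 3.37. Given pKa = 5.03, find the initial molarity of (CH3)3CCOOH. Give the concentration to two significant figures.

C₀ = 2.0 × 10^-2 M

[H+] = 10^(-3.37) = 4.27 × 10^-4 M = x
Ka = 10^(−5.03) = 9.33 × 10^-6
Ka = x²/(C₀ − x) ⇒ C₀ = x + x²/Ka
C₀ = 4.27 × 10^-4 + (4.27 × 10^-4)²/(9.33 × 10^-6) = 2.00 × 10^-2 M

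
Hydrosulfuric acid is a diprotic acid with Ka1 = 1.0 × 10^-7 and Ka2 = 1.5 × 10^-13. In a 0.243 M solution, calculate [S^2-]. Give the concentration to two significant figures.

1.5 × 10^-13 M

First ionization gives [H+] ≈ [HS-] = 1.56 × 10^-4 M.
Second step: Ka2 = [H+][S^2-]/[HS-] ≈ [S^2-] (since [H+] ≈ [HS-]).
So [S^2-] ≈ Ka2.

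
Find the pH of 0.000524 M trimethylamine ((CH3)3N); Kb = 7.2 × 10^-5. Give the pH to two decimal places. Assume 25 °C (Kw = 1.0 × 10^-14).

pH = 10.21

(CH3)3N + H2O ⇌ (CH3)3NH+ + OH-
Let x = [OH-] at equilibrium. Kb = x²/(0.000524 − x).
The 5% rule fails; solving x² + Kb·x − Kb·C₀ = 0 exactly:
x = [−7.2e-05 + √(7.2e-05² + 1.51e-07)]/2 = 1.62 × 10^-4 M
pOH = 3.79, so pH = 14.00 − pOH = 10.21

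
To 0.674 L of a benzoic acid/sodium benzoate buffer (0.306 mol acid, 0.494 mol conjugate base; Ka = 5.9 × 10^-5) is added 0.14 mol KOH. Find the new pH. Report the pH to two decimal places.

pH = 4.81

After neutralization: n(C6H5COOH) = 0.166 mol, n(C6H5COO-) = 0.634 mol.
pKa = −log(5.9 × 10^-5) = 4.229
pH = pKa + log(n_C6H5COO-/n_C6H5COOH) = 4.229 + log(0.634/0.166) = 4.229 + (+0.582)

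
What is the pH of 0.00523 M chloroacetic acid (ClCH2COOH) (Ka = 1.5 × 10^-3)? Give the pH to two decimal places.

pH = 2.67

ClCH2COOH ⇌ ClCH2COO- + H+
Let x = [H+] at equilibrium. Ka = x²/(0.00523 − x).
Here C₀/Ka ≈ 3.49, so the small-x approximation fails. Use the quadratic:
x = [−0.0015 + √(0.0015² + 3.14e-05)]/2 = 2.15 × 10^-3 M
pH = −log(2.15 × 10^-3) = 2.67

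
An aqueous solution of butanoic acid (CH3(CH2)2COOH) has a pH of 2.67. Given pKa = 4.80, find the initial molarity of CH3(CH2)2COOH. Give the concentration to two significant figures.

[H+] = 10^(-2.67) = 2.14 × 10^-3 M = x
Ka = 10^(−4.80) = 1.58 × 10^-5
Ka = x²/(C₀ − x) ⇒ C₀ = x + x²/Ka
C₀ = 2.14 × 10^-3 + (2.14 × 10^-3)²/(1.58 × 10^-5) = 2.92 × 10^-1 M

C₀ = 2.9 × 10^-1 M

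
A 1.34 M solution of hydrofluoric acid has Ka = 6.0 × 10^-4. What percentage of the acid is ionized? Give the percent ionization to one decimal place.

2.1%

HF ⇌ F- + H+; let x = [H+] at equilibrium.
x ≈ √(Ka·C₀) = √(6.0 × 10^-4 × 1.34) = 2.84 × 10^-2 M
% ionization = x/C₀ × 100% = 2.84 × 10^-2/1.34 × 100% = 2.1%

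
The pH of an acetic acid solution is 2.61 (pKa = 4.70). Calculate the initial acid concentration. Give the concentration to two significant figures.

[H+] = 10^(-2.61) = 2.45 × 10^-3 M = x
Ka = 10^(−4.70) = 2.00 × 10^-5
Ka = x²/(C₀ − x) ⇒ C₀ = x + x²/Ka
C₀ = 2.45 × 10^-3 + (2.45 × 10^-3)²/(2.00 × 10^-5) = 3.03 × 10^-1 M

C₀ = 3.0 × 10^-1 M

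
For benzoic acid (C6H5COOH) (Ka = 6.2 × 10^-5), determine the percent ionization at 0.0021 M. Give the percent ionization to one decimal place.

15.8%

C6H5COOH ⇌ C6H5COO- + H+; let x = [H+] at equilibrium.
Solve x² + 6.2e-05x − 1.3e-07 = 0 → x = 3.31 × 10^-4 M
Fraction ionized = 3.31 × 10^-4 / 0.0021 = 0.1576 → 15.8%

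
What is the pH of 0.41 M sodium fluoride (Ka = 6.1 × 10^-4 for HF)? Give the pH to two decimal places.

F- is the conjugate base of the weak acid HF.
Kb = Kw/Ka = 1.0×10^-14 / 6.1 × 10^-4 = 1.64 × 10^-11
From the ICE table, Kb = x²/(0.41 − x) = 1.64 × 10^-11.
Assume x ≪ 0.41: x ≈ √(1.64 × 10^-11 × 0.41) = 2.59 × 10^-6 M
pOH = 5.59, so pH = 14.00 − pOH = 8.41

pH = 8.41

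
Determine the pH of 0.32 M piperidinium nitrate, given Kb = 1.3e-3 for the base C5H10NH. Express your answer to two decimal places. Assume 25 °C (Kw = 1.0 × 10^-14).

C5H10NH2+ is the conjugate acid of the weak base C5H10NH.
Ka = Kw/Kb = 1.0×10^-14 / 1.3 × 10^-3 = 7.69 × 10^-12
Let x = [H+] at equilibrium. Ka = x²/(0.32 − x).
Assume x ≪ 0.32: x ≈ √(7.69 × 10^-12 × 0.32) = 1.57 × 10^-6 M
(x/C₀ = 0.00049% < 5%, so the approximation holds.)
pH = −log(1.57 × 10^-6) = 5.80

pH = 5.80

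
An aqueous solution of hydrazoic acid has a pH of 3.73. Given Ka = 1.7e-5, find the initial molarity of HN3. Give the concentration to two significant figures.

C₀ = 2.2 × 10^-3 M

[H+] = 10^(-3.73) = 1.86 × 10^-4 M = x
Ka = x²/(C₀ − x) ⇒ C₀ = x + x²/Ka
C₀ = 1.86 × 10^-4 + (1.86 × 10^-4)²/(1.7 × 10^-5) = 2.22 × 10^-3 M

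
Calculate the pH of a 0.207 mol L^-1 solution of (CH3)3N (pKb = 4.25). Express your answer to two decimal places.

pH = 11.53

(CH3)3N + H2O ⇌ (CH3)3NH+ + OH-
Kb = 10^(−4.25) = 5.62 × 10^-5
Let x = [OH-] at equilibrium. Kb = x²/(0.207 − x).
Neglecting x in the denominator: x = √(5.62 × 10^-5 × 0.207) = 3.41 × 10^-3 M
pOH = −log(3.41 × 10^-3) = 2.47; pH = 14.00 − 2.47 = 11.53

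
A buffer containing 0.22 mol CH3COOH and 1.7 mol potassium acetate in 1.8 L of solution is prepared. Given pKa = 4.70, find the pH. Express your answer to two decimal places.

Henderson–Hasselbalch: pH = pKa + log([CH3COO-]/[CH3COOH]) = 4.70 + log(1.7/0.22)
pH = 4.70 + (+0.888) = 5.59

pH = 5.59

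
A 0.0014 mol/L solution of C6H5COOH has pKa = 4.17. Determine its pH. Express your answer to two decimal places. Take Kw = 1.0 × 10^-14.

C6H5COOH ⇌ C6H5COO- + H+
Ka = 10^(−4.17) = 6.76 × 10^-5
From the ICE table, Ka = x²/(0.0014 − x) = 6.76 × 10^-5.
x is not negligible relative to C₀; solve x² + 6.76e-05·x − 9.46e-08 = 0.
x = [−6.76e-05 + √(6.76e-05² + 3.79e-07)]/2 = 2.76 × 10^-4 M
pH = −log(2.76 × 10^-4) = 3.56

pH = 3.56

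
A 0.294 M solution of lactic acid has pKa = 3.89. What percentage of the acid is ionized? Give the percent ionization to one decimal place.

2.1%

CH3CH(OH)COOH ⇌ CH3CH(OH)COO- + H+; let x = [H+] at equilibrium.
Ka = 10^(−3.89) = 1.29 × 10^-4
x ≈ √(Ka·C₀) = √(1.29 × 10^-4 × 0.294) = 6.16 × 10^-3 M
% ionization = x/C₀ × 100% = 6.16 × 10^-3/0.294 × 100% = 2.1%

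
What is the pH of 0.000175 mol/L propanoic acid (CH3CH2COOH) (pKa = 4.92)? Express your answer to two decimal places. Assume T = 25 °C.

pH = 4.40

CH3CH2COOH ⇌ CH3CH2COO- + H+
Ka = 10^(−4.92) = 1.20 × 10^-5
Ka = [H+]²/(0.000175 − [H+]) = 1.20 × 10^-5
[H+] is not negligible relative to C₀; solve [H+]² + 1.2e-05·[H+] − 2.1e-09 = 0.
[H+] = (−Ka + √(Ka² + 4·Ka·C₀))/2 = 4.02 × 10^-5 M
pH = −log[H+] = −log(4.02 × 10^-5) = 4.40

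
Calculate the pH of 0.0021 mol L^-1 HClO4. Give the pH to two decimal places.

pH = 2.68

HClO4 is a strong acid and dissociates completely, so [H+] = 0.0021 M.
pH = -log(0.0021) = 2.68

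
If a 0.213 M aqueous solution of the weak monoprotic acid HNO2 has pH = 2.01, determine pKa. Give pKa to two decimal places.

[H+] = 10^(-2.01) = 9.77 × 10^-3 M
At equilibrium [HA] = 0.213 − 9.77 × 10^-3 = 2.03 × 10^-1 M
Ka = [H+][A-]/[HA] = (9.77 × 10^-3)² / 2.03 × 10^-1 = 4.70 × 10^-4
pKa = -log(4.70 × 10^-4) = 3.33

pKa = 3.33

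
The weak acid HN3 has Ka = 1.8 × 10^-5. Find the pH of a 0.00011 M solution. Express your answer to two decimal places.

HN3 ⇌ N3- + H+
From the ICE table, Ka = x²/(0.00011 − x) = 1.8 × 10^-5.
The 5% rule fails; solving x² + Ka·x − Ka·C₀ = 0 exactly:
x = [−1.8e-05 + √(1.8e-05² + 7.92e-09)]/2 = 3.64 × 10^-5 M
pH = −log[H+] = −log(3.64 × 10^-5) = 4.44

pH = 4.44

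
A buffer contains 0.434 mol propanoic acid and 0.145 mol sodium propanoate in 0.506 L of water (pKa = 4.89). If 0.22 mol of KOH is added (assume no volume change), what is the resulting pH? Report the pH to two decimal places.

OH- converts CH3CH2COOH to CH3CH2COO-: CH3CH2COOH → 0.214 mol, CH3CH2COO- → 0.365 mol.
pH = pKa + log([A⁻]/[HA]) = 4.89 + log(0.365/0.214) = 4.89 +0.232

pH = 5.12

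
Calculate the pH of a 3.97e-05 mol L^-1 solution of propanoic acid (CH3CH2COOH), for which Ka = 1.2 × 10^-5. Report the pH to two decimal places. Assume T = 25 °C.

CH3CH2COOH ⇌ CH3CH2COO- + H+
From the ICE table, Ka = [H+]²/(3.97e-05 − [H+]) = 1.2 × 10^-5.
The 5% rule fails; solving [H+]² + Ka·[H+] − Ka·C₀ = 0 exactly:
[H+] = [−1.2e-05 + √(1.2e-05² + 1.91e-09)]/2 = 1.66 × 10^-5 M
pH = −log[H+] = −log(1.66 × 10^-5) = 4.78

pH = 4.78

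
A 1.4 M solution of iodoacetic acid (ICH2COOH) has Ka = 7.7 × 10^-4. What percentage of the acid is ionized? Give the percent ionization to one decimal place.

ICH2COOH ⇌ ICH2COO- + H+; let x = [H+] at equilibrium.
x ≈ √(Ka·C₀) = √(7.7 × 10^-4 × 1.4) = 3.28 × 10^-2 M
% ionization = x/C₀ × 100% = 3.28 × 10^-2/1.4 × 100% = 2.3%

2.3%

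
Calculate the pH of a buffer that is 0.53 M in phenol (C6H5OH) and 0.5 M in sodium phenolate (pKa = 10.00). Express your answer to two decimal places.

pH = pKa + log([A⁻]/[HA]) = 10.00 + log(0.5/0.53)
pH = 10.00 + (-0.025) = 9.97

pH = 9.97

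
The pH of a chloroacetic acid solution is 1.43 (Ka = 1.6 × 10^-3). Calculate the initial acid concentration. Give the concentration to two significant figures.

C₀ = 9.0 × 10^-1 M

[H+] = 10^(-1.43) = 3.72 × 10^-2 M = x
Ka = x²/(C₀ − x) ⇒ C₀ = x + x²/Ka
C₀ = 3.72 × 10^-2 + (3.72 × 10^-2)²/(1.6 × 10^-3) = 9.02 × 10^-1 M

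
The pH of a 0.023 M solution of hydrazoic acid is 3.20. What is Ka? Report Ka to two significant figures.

Ka = 1.8 × 10^-5

[H+] = 10^(-3.20) = 6.31 × 10^-4 M
At equilibrium [HA] = 0.023 − 6.31 × 10^-4 = 2.24 × 10^-2 M
Ka = [H+][A-]/[HA] = (6.31 × 10^-4)² / 2.24 × 10^-2 = 1.8 × 10^-5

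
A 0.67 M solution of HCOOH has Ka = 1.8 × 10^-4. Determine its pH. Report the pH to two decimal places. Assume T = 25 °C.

pH = 1.96

HCOOH ⇌ HCOO- + H+
Ka = [H+]²/(0.67 − [H+]) = 1.8 × 10^-4
Assume [H+] ≪ 0.67: [H+] ≈ √(1.8 × 10^-4 × 0.67) = 1.10 × 10^-2 M
pH = −log(1.10 × 10^-2) = 1.96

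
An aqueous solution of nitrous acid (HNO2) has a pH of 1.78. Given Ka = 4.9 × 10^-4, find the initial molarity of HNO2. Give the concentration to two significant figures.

C₀ = 5.8 × 10^-1 M

[H+] = 10^(-1.78) = 1.66 × 10^-2 M = x
Ka = x²/(C₀ − x) ⇒ C₀ = x + x²/Ka
C₀ = 1.66 × 10^-2 + (1.66 × 10^-2)²/(4.9 × 10^-4) = 5.79 × 10^-1 M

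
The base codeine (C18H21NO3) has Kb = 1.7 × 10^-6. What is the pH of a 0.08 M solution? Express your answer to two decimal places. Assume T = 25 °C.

C18H21NO3 + H2O ⇌ C18H22NO3+ + OH-
Let x = [OH-] at equilibrium. Kb = x²/(0.08 − x).
Neglecting x in the denominator: x = √(1.7 × 10^-6 × 0.08) = 3.69 × 10^-4 M
Check: 0.46% ionized — well under 5%, approximation valid.
pOH = −log(3.69 × 10^-4) = 3.43; pH = 14.00 − 3.43 = 10.57

pH = 10.57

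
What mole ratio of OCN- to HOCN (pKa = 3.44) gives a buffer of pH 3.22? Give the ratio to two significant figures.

pH = pKa + log(r) ⇒ log(r) = 3.22 − 3.44 = -0.22
r = [OCN-]/[HOCN] = 10^(-0.22) = 0.603

ratio = 0.60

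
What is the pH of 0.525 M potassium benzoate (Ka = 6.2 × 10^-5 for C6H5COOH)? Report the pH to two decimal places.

C6H5COO- is the conjugate base of the weak acid C6H5COOH.
Kb = Kw/Ka = 1.0×10^-14 / 6.2 × 10^-5 = 1.61 × 10^-10
Kb = x²/(0.525 − x) = 1.61 × 10^-10
Assume x ≪ 0.525: x ≈ √(1.61 × 10^-10 × 0.525) = 9.19 × 10^-6 M
pOH = −log(9.19 × 10^-6) = 5.04; pH = 14.00 − 5.04 = 8.96

pH = 8.96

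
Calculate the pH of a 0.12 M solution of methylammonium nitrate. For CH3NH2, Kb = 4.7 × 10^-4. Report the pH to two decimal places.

CH3NH3+ is the conjugate acid of the weak base CH3NH2.
Ka = Kw/Kb = 1.0×10^-14 / 4.7 × 10^-4 = 2.13 × 10^-11
Ka = x²/(0.12 − x) = 2.13 × 10^-11
Since Ka ≪ C₀, x ≈ √(Ka·C₀) = 1.60 × 10^-6 M.
Check: 0.0013% ionized — well under 5%, approximation valid.
pH = −log(1.60 × 10^-6) = 5.80

pH = 5.80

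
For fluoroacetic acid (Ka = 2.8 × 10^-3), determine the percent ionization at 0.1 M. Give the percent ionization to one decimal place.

15.4%

FCH2COOH ⇌ FCH2COO- + H+; let x = [H+] at equilibrium.
Solve x² + 0.0028x − 0.00028 = 0 → x = 1.54 × 10^-2 M
Fraction ionized = 1.54 × 10^-2 / 0.1 = 0.1540 → 15.4%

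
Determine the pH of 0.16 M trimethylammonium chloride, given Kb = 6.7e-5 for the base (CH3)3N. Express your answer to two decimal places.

pH = 5.31

(CH3)3NH+ is the conjugate acid of the weak base (CH3)3N.
Ka = Kw/Kb = 1.0×10^-14 / 6.7 × 10^-5 = 1.49 × 10^-10
Let x = [H+] at equilibrium. Ka = x²/(0.16 − x).
Since Ka ≪ C₀, x ≈ √(Ka·C₀) = 4.88 × 10^-6 M.
Check: 0.0031% ionized — well under 5%, approximation valid.
pH = −log[H+] = −log(4.88 × 10^-6) = 5.31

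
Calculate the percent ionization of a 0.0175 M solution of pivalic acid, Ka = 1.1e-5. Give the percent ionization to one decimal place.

(CH3)3CCOOH ⇌ (CH3)3CCOO- + H+; let x = [H+] at equilibrium.
x ≈ √(Ka·C₀) = √(1.1 × 10^-5 × 0.0175) = 4.39 × 10^-4 M
% ionization = x/C₀ × 100% = 4.39 × 10^-4/0.0175 × 100% = 2.5%

2.5%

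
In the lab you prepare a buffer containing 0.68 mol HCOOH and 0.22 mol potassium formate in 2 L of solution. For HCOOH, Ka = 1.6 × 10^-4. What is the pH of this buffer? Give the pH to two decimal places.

pH = 3.31

pKa = −log(1.6 × 10^-4) = 3.796
Henderson–Hasselbalch: pH = pKa + log([HCOO-]/[HCOOH]) = 3.796 + log(0.22/0.68)
pH = 3.796 + (-0.490) = 3.31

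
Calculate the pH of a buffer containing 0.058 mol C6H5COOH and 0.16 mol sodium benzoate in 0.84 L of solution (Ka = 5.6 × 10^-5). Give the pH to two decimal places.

pH = 4.69

pKa = −log(5.6 × 10^-5) = 4.252
Henderson–Hasselbalch: pH = pKa + log([C6H5COO-]/[C6H5COOH]) = 4.252 + log(0.16/0.058)
pH = 4.252 + (+0.441) = 4.69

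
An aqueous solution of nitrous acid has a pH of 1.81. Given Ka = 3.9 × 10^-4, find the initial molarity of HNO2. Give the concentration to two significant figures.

[H+] = 10^(-1.81) = 1.55 × 10^-2 M = x
Ka = x²/(C₀ − x) ⇒ C₀ = x + x²/Ka
C₀ = 1.55 × 10^-2 + (1.55 × 10^-2)²/(3.9 × 10^-4) = 6.32 × 10^-1 M

C₀ = 6.3 × 10^-1 M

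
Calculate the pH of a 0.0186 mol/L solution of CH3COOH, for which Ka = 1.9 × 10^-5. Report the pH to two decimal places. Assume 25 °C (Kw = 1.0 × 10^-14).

CH3COOH ⇌ CH3COO- + H+
Ka = [H+]²/(0.0186 − [H+]) = 1.9 × 10^-5
Assume [H+] ≪ 0.0186: [H+] ≈ √(1.9 × 10^-5 × 0.0186) = 5.94 × 10^-4 M
Check: 3.2% ionized — well under 5%, approximation valid.
pH = −log(5.94 × 10^-4) = 3.23

pH = 3.23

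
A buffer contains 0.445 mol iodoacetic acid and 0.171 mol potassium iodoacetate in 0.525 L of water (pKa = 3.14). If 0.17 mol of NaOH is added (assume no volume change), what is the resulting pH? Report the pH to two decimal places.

OH- converts ICH2COOH to ICH2COO-: ICH2COOH → 0.275 mol, ICH2COO- → 0.341 mol.
pH = pKa + log([A⁻]/[HA]) = 3.14 + log(0.341/0.275) = 3.14 +0.093

pH = 3.23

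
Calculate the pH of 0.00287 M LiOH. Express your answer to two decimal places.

LiOH is a strong base; [OH-] = 0.00287 M.
pOH = -log(0.00287) = 2.54
pH = 14.00 - 2.54 = 11.46

pH = 11.46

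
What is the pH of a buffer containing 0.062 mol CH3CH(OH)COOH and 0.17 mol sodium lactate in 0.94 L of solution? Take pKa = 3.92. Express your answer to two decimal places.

Using pH = pKa + log([base]/[acid]) with [base]/[acid] = 0.17/0.062:
pH = 3.92 + (+0.438) = 4.36

pH = 4.36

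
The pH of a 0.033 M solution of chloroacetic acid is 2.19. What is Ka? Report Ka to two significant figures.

Ka = 1.6 × 10^-3

[H+] = 10^(-2.19) = 6.46 × 10^-3 M
At equilibrium [HA] = 0.033 − 6.46 × 10^-3 = 2.65 × 10^-2 M
Ka = [H+][A-]/[HA] = (6.46 × 10^-3)² / 2.65 × 10^-2 = 1.6 × 10^-3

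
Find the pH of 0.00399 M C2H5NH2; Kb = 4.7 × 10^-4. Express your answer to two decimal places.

C2H5NH2 + H2O ⇌ C2H5NH3+ + OH-
Kb = [OH-]²/(0.00399 − [OH-]) = 4.7 × 10^-4
[OH-] is not negligible relative to C₀; solve [OH-]² + 0.00047·[OH-] − 1.88e-06 = 0.
[OH-] = [−0.00047 + √(0.00047² + 7.5e-06)]/2 = 1.15 × 10^-3 M
pOH = 2.94, so pH = 14.00 − pOH = 11.06

pH = 11.06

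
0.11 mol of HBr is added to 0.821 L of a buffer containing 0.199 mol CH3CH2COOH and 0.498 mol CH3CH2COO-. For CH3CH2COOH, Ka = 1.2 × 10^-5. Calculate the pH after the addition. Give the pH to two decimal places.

Added H+ converts CH3CH2COO- to CH3CH2COOH: CH3CH2COOH → 0.309 mol, CH3CH2COO- → 0.388 mol.
pKa = −log(1.2 × 10^-5) = 4.921
pH = pKa + log([A⁻]/[HA]) = 4.921 + log(0.388/0.309) = 4.921 +0.099

pH = 5.02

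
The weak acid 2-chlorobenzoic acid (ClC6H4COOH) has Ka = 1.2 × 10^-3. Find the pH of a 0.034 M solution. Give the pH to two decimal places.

ClC6H4COOH ⇌ ClC6H4COO- + H+
Ka = x²/(0.034 − x) = 1.2 × 10^-3
Here C₀/Ka ≈ 28.3, so the small-x approximation fails. Use the quadratic:
x = (−Ka + √(Ka² + 4·Ka·C₀))/2 = 5.82 × 10^-3 M
pH = −log[H+] = −log(5.82 × 10^-3) = 2.24

pH = 2.24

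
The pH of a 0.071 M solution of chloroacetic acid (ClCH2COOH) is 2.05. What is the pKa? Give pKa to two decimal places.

[H+] = 10^(-2.05) = 8.91 × 10^-3 M
At equilibrium [HA] = 0.071 − 8.91 × 10^-3 = 6.21 × 10^-2 M
Ka = [H+][A-]/[HA] = (8.91 × 10^-3)² / 6.21 × 10^-2 = 1.28 × 10^-3
pKa = -log(1.28 × 10^-3) = 2.89

pKa = 2.89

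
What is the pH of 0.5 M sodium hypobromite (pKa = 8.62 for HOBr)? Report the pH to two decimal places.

OBr- is the conjugate base of the weak acid HOBr.
Ka = 10^(−8.62) = 2.40 × 10^-9
Kb = Kw/Ka = 1.0×10^-14 / 2.40 × 10^-9 = 4.17 × 10^-6
From the ICE table, Kb = x²/(0.5 − x) = 4.17 × 10^-6.
Assume x ≪ 0.5: x ≈ √(4.17 × 10^-6 × 0.5) = 1.44 × 10^-3 M
pOH = 2.84, so pH = 14.00 − pOH = 11.16

pH = 11.16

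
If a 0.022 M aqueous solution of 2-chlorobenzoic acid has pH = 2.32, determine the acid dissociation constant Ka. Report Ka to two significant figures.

Ka = 1.3 × 10^-3

[H+] = 10^(-2.32) = 4.79 × 10^-3 M
At equilibrium [HA] = 0.022 − 4.79 × 10^-3 = 1.72 × 10^-2 M
Ka = [H+][A-]/[HA] = (4.79 × 10^-3)² / 1.72 × 10^-2 = 1.3 × 10^-3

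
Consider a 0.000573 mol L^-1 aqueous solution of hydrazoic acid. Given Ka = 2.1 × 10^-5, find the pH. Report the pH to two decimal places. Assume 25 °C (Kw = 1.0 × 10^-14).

pH = 4.00

HN3 ⇌ N3- + H+
Ka = x²/(0.000573 − x) = 2.1 × 10^-5
The 5% rule fails; solving x² + Ka·x − Ka·C₀ = 0 exactly:
x = [−2.1e-05 + √(2.1e-05² + 4.81e-08)]/2 = 9.97 × 10^-5 M
pH = −log(9.97 × 10^-5) = 4.00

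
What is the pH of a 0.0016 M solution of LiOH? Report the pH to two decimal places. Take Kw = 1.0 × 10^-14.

pH = 11.20

LiOH is a strong base; [OH-] = 0.0016 M.
pOH = -log(0.0016) = 2.80
pH = 14.00 - 2.80 = 11.20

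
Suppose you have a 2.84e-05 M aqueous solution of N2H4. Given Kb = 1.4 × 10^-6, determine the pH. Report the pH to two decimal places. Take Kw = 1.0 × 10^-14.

N2H4 + H2O ⇌ N2H5+ + OH-
From the ICE table, Kb = [OH-]²/(2.84e-05 − [OH-]) = 1.4 × 10^-6.
Here C₀/Kb ≈ 20.3, so the small-[OH-] approximation fails. Use the quadratic:
[OH-] = (−Kb + √(Kb² + 4·Kb·C₀))/2 = 5.64 × 10^-6 M
pOH = −log(5.64 × 10^-6) = 5.25; pH = 14.00 − 5.25 = 8.75

pH = 8.75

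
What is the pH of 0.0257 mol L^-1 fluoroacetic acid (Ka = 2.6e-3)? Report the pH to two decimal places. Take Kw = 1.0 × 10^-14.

FCH2COOH ⇌ FCH2COO- + H+
From the ICE table, Ka = x²/(0.0257 − x) = 2.6 × 10^-3.
Here C₀/Ka ≈ 9.88, so the small-x approximation fails. Use the quadratic:
x = (−Ka + √(Ka² + 4·Ka·C₀))/2 = 6.98 × 10^-3 M
pH = −log[H+] = −log(6.98 × 10^-3) = 2.16

pH = 2.16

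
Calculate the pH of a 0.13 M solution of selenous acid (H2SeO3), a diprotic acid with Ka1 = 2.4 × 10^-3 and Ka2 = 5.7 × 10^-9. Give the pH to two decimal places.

pH = 1.78

Ka1 ≫ Ka2, so treat the first dissociation as the only significant source of H+.
Ka1 = x²/(0.13 − x) = 2.4 × 10^-3
Solving the quadratic: x = (−Ka1 + √(Ka1² + 4·Ka1·C₀))/2 = 1.65 × 10^-2 M
pH = −log(1.65 × 10^-2) = 1.78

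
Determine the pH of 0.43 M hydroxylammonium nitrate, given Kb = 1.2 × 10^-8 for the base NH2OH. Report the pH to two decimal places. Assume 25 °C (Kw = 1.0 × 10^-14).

pH = 3.22

NH3OH+ is the conjugate acid of the weak base NH2OH.
Ka = Kw/Kb = 1.0×10^-14 / 1.2 × 10^-8 = 8.33 × 10^-7
Ka = x²/(0.43 − x) = 8.33 × 10^-7
Since Ka ≪ C₀, x ≈ √(Ka·C₀) = 5.98 × 10^-4 M.
Check: 0.14% ionized — well under 5%, approximation valid.
pH = −log[H+] = −log(5.98 × 10^-4) = 3.22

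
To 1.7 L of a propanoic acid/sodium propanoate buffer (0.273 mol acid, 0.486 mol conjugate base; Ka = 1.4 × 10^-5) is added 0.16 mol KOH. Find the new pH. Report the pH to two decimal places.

OH- converts CH3CH2COOH to CH3CH2COO-: CH3CH2COOH → 0.113 mol, CH3CH2COO- → 0.646 mol.
pKa = −log(1.4 × 10^-5) = 4.854
Henderson–Hasselbalch with mole ratio 0.646/0.113: pH = 4.854 + (+0.757)

pH = 5.61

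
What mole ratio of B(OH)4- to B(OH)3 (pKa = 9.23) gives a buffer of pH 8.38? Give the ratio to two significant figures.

ratio = 0.14

pH = pKa + log(r) ⇒ log(r) = 8.38 − 9.23 = -0.85
r = [B(OH)4-]/[B(OH)3] = 10^(-0.85) = 0.141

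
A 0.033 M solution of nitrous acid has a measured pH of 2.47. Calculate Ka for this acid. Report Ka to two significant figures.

[H+] = 10^(-2.47) = 3.39 × 10^-3 M
At equilibrium [HA] = 0.033 − 3.39 × 10^-3 = 2.96 × 10^-2 M
Ka = [H+][A-]/[HA] = (3.39 × 10^-3)² / 2.96 × 10^-2 = 3.9 × 10^-4

Ka = 3.9 × 10^-4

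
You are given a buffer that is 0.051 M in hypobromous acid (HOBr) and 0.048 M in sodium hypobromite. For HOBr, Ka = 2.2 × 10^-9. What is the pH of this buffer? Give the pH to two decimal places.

pKa = −log(2.2 × 10^-9) = 8.658
Using pH = pKa + log([base]/[acid]) with [base]/[acid] = 0.048/0.051:
pH = 8.658 + (-0.026) = 8.63

pH = 8.63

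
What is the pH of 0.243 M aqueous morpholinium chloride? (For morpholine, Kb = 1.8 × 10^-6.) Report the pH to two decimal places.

C4H8ONH2+ is the conjugate acid of the weak base C4H8ONH.
Ka = Kw/Kb = 1.0×10^-14 / 1.8 × 10^-6 = 5.56 × 10^-9
Let x = [H+] at equilibrium. Ka = x²/(0.243 − x).
Neglecting x in the denominator: x = √(5.56 × 10^-9 × 0.243) = 3.68 × 10^-5 M
pH = −log[H+] = −log(3.68 × 10^-5) = 4.43

pH = 4.43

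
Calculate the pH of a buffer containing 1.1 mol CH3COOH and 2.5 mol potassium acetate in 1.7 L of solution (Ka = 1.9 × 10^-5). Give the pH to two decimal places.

pH = 5.08

pKa = −log(1.9 × 10^-5) = 4.721
pH = pKa + log([A⁻]/[HA]) = 4.721 + log(2.5/1.1)
pH = 4.721 + (+0.357) = 5.08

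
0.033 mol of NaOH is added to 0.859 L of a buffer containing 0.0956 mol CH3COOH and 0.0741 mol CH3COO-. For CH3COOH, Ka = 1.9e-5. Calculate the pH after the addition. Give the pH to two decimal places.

OH- converts CH3COOH to CH3COO-: CH3COOH → 0.0626 mol, CH3COO- → 0.107 mol.
pKa = −log(1.9 × 10^-5) = 4.721
Henderson–Hasselbalch with mole ratio 0.107/0.0626: pH = 4.721 + (+0.233)

pH = 4.95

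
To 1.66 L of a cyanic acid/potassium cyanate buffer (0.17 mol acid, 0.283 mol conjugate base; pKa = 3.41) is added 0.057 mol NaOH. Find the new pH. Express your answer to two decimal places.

pH = 3.89

OH- converts HOCN to OCN-: HOCN → 0.113 mol, OCN- → 0.34 mol.
Henderson–Hasselbalch with mole ratio 0.34/0.113: pH = 3.41 + (+0.478)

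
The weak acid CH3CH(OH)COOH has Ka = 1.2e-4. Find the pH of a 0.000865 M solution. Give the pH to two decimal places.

pH = 3.57

CH3CH(OH)COOH ⇌ CH3CH(OH)COO- + H+
From the ICE table, Ka = [H+]²/(0.000865 − [H+]) = 1.2 × 10^-4.
[H+] is not negligible relative to C₀; solve [H+]² + 0.00012·[H+] − 1.04e-07 = 0.
[H+] = [−0.00012 + √(0.00012² + 4.15e-07)]/2 = 2.68 × 10^-4 M
pH = −log(2.68 × 10^-4) = 3.57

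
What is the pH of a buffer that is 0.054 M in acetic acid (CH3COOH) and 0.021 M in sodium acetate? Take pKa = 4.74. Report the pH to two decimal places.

pH = 4.33

Using pH = pKa + log([base]/[acid]) with [base]/[acid] = 0.021/0.054:
pH = 4.74 + (-0.410) = 4.33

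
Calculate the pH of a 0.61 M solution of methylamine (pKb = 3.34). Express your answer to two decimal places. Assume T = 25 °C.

CH3NH2 + H2O ⇌ CH3NH3+ + OH-
Kb = 10^(−3.34) = 4.57 × 10^-4
From the ICE table, Kb = x²/(0.61 − x) = 4.57 × 10^-4.
Neglecting x in the denominator: x = √(4.57 × 10^-4 × 0.61) = 1.67 × 10^-2 M
pOH = −log(1.67 × 10^-2) = 1.78; pH = 14.00 − 1.78 = 12.22

pH = 12.22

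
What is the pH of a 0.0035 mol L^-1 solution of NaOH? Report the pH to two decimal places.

NaOH is a strong base; [OH-] = 0.0035 M.
pOH = -log(0.0035) = 2.46
pH = 14.00 - 2.46 = 11.54

pH = 11.54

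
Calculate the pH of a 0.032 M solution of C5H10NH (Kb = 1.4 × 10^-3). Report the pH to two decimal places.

pH = 11.78

C5H10NH + H2O ⇌ C5H10NH2+ + OH-
Kb = x²/(0.032 − x) = 1.4 × 10^-3
The 5% rule fails; solving x² + Kb·x − Kb·C₀ = 0 exactly:
x = [−0.0014 + √(0.0014² + 0.000179)]/2 = 6.03 × 10^-3 M
pOH = 2.22, so pH = 14.00 − pOH = 11.78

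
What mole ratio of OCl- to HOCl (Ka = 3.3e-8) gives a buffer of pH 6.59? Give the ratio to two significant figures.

ratio = 0.13

pKa = -log(3.3 × 10^-8) = 7.481
pH = pKa + log(r) ⇒ log(r) = 6.59 − 7.481 = -0.891
r = [OCl-]/[HOCl] = 10^(-0.891) = 0.129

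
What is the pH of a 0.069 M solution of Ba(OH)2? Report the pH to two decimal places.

Ba(OH)2 is a strong base (each formula unit releases 2 OH-); [OH-] = 0.138 M.
pOH = -log(0.138) = 0.86
pH = 14.00 - 0.86 = 13.14

pH = 13.14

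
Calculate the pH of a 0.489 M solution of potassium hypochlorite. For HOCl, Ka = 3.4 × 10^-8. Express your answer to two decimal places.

OCl- is the conjugate base of the weak acid HOCl.
Kb = Kw/Ka = 1.0×10^-14 / 3.4 × 10^-8 = 2.94 × 10^-7
From the ICE table, Kb = x²/(0.489 − x) = 2.94 × 10^-7.
Neglecting x in the denominator: x = √(2.94 × 10^-7 × 0.489) = 3.79 × 10^-4 M
pOH = −log(3.79 × 10^-4) = 3.42; pH = 14.00 − 3.42 = 10.58

pH = 10.58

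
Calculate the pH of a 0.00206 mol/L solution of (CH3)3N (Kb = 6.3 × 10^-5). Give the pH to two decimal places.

(CH3)3N + H2O ⇌ (CH3)3NH+ + OH-
Kb = x²/(0.00206 − x) = 6.3 × 10^-5
x is not negligible relative to C₀; solve x² + 6.3e-05·x − 1.3e-07 = 0.
x = (−Kb + √(Kb² + 4·Kb·C₀))/2 = 3.30 × 10^-4 M
pOH = 3.48, so pH = 14.00 − pOH = 10.52

pH = 10.52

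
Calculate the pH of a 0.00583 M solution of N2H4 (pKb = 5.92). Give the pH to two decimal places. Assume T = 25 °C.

N2H4 + H2O ⇌ N2H5+ + OH-
Kb = 10^(−5.92) = 1.20 × 10^-6
From the ICE table, Kb = [OH-]²/(0.00583 − [OH-]) = 1.20 × 10^-6.
Assume [OH-] ≪ 0.00583: [OH-] ≈ √(1.20 × 10^-6 × 0.00583) = 8.36 × 10^-5 M
pOH = 4.08, so pH = 14.00 − pOH = 9.92

pH = 9.92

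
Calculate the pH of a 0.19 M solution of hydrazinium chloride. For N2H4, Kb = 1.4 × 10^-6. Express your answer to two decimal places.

N2H5+ is the conjugate acid of the weak base N2H4.
Ka = Kw/Kb = 1.0×10^-14 / 1.4 × 10^-6 = 7.14 × 10^-9
Let x = [H+] at equilibrium. Ka = x²/(0.19 − x).
Since Ka ≪ C₀, x ≈ √(Ka·C₀) = 3.68 × 10^-5 M.
Check: 0.019% ionized — well under 5%, approximation valid.
pH = −log[H+] = −log(3.68 × 10^-5) = 4.43

pH = 4.43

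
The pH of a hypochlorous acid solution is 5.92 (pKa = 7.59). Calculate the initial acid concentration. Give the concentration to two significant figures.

C₀ = 5.7 × 10^-5 M

[H+] = 10^(-5.92) = 1.20 × 10^-6 M = x
Ka = 10^(−7.59) = 2.57 × 10^-8
Ka = x²/(C₀ − x) ⇒ C₀ = x + x²/Ka
C₀ = 1.20 × 10^-6 + (1.20 × 10^-6)²/(2.57 × 10^-8) = 5.72 × 10^-5 M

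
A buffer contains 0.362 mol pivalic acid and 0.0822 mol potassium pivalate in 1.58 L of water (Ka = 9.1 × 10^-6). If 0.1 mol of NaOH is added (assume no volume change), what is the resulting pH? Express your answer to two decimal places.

pH = 4.88

After neutralization: n((CH3)3CCOOH) = 0.262 mol, n((CH3)3CCOO-) = 0.182 mol.
pKa = −log(9.1 × 10^-6) = 5.041
pH = pKa + log(n_(CH3)3CCOO-/n_(CH3)3CCOOH) = 5.041 + log(0.182/0.262) = 5.041 + (-0.158)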